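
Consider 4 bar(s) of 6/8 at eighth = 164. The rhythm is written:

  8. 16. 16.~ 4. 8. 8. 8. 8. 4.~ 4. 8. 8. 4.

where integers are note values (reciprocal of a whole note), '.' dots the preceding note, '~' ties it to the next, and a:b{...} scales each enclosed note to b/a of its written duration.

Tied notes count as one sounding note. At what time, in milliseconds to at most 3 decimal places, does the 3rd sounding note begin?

1. 0.0ms @ 0 + 548.78ms (3/2)
2. 548.78ms @ 3/2 + 274.39ms (3/4)
3. 823.171ms @ 9/4 + 1371.951ms (15/4)
4. 2195.122ms @ 6 + 548.78ms (3/2)
5. 2743.902ms @ 15/2 + 548.78ms (3/2)
6. 3292.683ms @ 9 + 548.78ms (3/2)
7. 3841.463ms @ 21/2 + 548.78ms (3/2)
8. 4390.244ms @ 12 + 2195.122ms (6)
9. 6585.366ms @ 18 + 548.78ms (3/2)
10. 7134.146ms @ 39/2 + 548.78ms (3/2)
11. 7682.927ms @ 21 + 1097.561ms (3)

note 3 onset = 9/4b = 823.171ms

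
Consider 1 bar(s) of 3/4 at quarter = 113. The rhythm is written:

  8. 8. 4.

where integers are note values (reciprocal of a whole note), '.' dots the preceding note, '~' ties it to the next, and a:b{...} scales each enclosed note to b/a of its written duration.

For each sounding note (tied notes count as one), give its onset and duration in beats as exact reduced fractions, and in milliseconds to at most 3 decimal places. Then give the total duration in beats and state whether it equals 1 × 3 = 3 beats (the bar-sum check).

1) 0.0ms=0b +398.23ms=3/4b
2) 398.23ms=3/4b +398.23ms=3/4b
3) 796.46ms=3/2b +796.46ms=3/2b
Σ=3b of 3 (113bpm 3/4) — PASS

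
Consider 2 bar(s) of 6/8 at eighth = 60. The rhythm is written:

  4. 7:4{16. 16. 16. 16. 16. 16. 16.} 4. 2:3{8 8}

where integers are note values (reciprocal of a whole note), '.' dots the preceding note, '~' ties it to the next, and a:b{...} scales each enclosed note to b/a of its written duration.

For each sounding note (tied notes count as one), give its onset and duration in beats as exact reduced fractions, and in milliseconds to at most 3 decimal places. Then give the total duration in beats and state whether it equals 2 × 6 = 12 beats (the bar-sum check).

1) 0.0ms=0b +3000.0ms=3b
2) 3000.0ms=3b +428.571ms=3/7b
3) 3428.571ms=24/7b +428.571ms=3/7b
4) 3857.143ms=27/7b +428.571ms=3/7b
5) 4285.714ms=30/7b +428.571ms=3/7b
6) 4714.286ms=33/7b +428.571ms=3/7b
7) 5142.857ms=36/7b +428.571ms=3/7b
8) 5571.429ms=39/7b +428.571ms=3/7b
9) 6000.0ms=6b +3000.0ms=3b
10) 9000.0ms=9b +1500.0ms=3/2b
11) 10500.0ms=21/2b +1500.0ms=3/2b
Σ=12b of 12 (60bpm 6/8) — PASS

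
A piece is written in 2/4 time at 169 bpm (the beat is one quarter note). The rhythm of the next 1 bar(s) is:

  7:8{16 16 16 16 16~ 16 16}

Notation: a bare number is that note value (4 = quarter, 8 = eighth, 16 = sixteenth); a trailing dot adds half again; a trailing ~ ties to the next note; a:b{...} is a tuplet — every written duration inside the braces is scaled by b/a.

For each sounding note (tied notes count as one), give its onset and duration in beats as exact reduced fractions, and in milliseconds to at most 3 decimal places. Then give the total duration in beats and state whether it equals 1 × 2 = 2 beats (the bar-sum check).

1) 0.0ms=0b +101.437ms=2/7b
2) 101.437ms=2/7b +101.437ms=2/7b
3) 202.874ms=4/7b +101.437ms=2/7b
4) 304.311ms=6/7b +101.437ms=2/7b
5) 405.748ms=8/7b +202.874ms=4/7b
6) 608.622ms=12/7b +101.437ms=2/7b
Σ=2b of 2 (169bpm 2/4) — PASS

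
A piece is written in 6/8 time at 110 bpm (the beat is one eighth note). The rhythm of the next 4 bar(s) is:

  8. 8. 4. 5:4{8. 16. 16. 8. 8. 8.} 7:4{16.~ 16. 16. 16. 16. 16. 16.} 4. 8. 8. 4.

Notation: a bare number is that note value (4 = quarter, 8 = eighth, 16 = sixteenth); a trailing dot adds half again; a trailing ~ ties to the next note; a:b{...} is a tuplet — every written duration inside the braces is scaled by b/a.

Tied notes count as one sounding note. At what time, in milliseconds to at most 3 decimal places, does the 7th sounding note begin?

1. 0.0ms @ 0 + 818.182ms (3/2)
2. 818.182ms @ 3/2 + 818.182ms (3/2)
3. 1636.364ms @ 3 + 1636.364ms (3)
4. 3272.727ms @ 6 + 654.545ms (6/5)
5. 3927.273ms @ 36/5 + 327.273ms (3/5)
6. 4254.545ms @ 39/5 + 327.273ms (3/5)
7. 4581.818ms @ 42/5 + 654.545ms (6/5)
8. 5236.364ms @ 48/5 + 654.545ms (6/5)
9. 5890.909ms @ 54/5 + 654.545ms (6/5)
10. 6545.455ms @ 12 + 467.532ms (6/7)
11. 7012.987ms @ 90/7 + 233.766ms (3/7)
12. 7246.753ms @ 93/7 + 233.766ms (3/7)
13. 7480.519ms @ 96/7 + 233.766ms (3/7)
14. 7714.286ms @ 99/7 + 233.766ms (3/7)
15. 7948.052ms @ 102/7 + 233.766ms (3/7)
16. 8181.818ms @ 15 + 1636.364ms (3)
17. 9818.182ms @ 18 + 818.182ms (3/2)
18. 10636.364ms @ 39/2 + 818.182ms (3/2)
19. 11454.545ms @ 21 + 1636.364ms (3)

note 7 onset = 42/5b = 4581.818ms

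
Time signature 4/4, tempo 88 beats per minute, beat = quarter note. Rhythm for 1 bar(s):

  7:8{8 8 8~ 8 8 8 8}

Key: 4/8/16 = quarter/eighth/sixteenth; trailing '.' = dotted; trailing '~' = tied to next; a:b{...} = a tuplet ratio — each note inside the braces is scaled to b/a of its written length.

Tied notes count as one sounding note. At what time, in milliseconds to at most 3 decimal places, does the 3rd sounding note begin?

1. 0.0ms @ 0 + 389.61ms (4/7)
2. 389.61ms @ 4/7 + 389.61ms (4/7)
3. 779.221ms @ 8/7 + 779.221ms (8/7)
4. 1558.442ms @ 16/7 + 389.61ms (4/7)
5. 1948.052ms @ 20/7 + 389.61ms (4/7)
6. 2337.662ms @ 24/7 + 389.61ms (4/7)

note 3 onset = 8/7b = 779.221ms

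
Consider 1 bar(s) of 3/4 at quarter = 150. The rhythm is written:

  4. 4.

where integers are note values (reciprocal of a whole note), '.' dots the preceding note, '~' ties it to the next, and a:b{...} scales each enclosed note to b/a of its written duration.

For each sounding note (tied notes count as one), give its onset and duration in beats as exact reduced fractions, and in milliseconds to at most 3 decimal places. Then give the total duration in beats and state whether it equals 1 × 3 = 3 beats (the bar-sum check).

1) 0.0ms=0b +600.0ms=3/2b
2) 600.0ms=3/2b +600.0ms=3/2b
Σ=3b of 3 (150bpm 3/4) — PASS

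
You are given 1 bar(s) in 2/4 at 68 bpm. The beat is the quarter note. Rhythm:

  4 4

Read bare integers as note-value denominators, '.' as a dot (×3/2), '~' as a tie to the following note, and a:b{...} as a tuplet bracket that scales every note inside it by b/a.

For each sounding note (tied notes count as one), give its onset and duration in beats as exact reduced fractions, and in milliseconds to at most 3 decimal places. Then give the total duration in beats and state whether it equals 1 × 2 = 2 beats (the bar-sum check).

1) 0.0ms=0b +882.353ms=1b
2) 882.353ms=1b +882.353ms=1b
Σ=2b of 2 (68bpm 2/4) — PASS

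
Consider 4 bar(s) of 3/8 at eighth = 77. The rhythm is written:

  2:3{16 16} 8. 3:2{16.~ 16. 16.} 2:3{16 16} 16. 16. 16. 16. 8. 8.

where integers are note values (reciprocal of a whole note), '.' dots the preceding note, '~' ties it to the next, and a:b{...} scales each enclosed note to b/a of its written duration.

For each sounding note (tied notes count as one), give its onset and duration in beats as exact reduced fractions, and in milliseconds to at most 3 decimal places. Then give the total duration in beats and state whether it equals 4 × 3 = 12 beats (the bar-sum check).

1) 0.0ms=0b +584.416ms=3/4b
2) 584.416ms=3/4b +584.416ms=3/4b
3) 1168.831ms=3/2b +1168.831ms=3/2b
4) 2337.662ms=3b +779.221ms=1b
5) 3116.883ms=4b +389.61ms=1/2b
6) 3506.494ms=9/2b +584.416ms=3/4b
7) 4090.909ms=21/4b +584.416ms=3/4b
8) 4675.325ms=6b +584.416ms=3/4b
9) 5259.74ms=27/4b +584.416ms=3/4b
10) 5844.156ms=15/2b +584.416ms=3/4b
11) 6428.571ms=33/4b +584.416ms=3/4b
12) 7012.987ms=9b +1168.831ms=3/2b
13) 8181.818ms=21/2b +1168.831ms=3/2b
Σ=12b of 12 (77bpm 3/8) — PASS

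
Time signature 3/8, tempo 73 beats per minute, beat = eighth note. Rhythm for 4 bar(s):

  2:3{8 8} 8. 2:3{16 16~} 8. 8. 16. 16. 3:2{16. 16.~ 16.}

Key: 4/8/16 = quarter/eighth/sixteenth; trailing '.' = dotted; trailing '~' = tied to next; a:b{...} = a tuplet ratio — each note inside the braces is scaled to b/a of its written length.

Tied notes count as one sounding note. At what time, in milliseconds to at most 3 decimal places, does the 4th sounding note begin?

1. 0.0ms @ 0 + 1232.877ms (3/2)
2. 1232.877ms @ 3/2 + 1232.877ms (3/2)
3. 2465.753ms @ 3 + 1232.877ms (3/2)
4. 3698.63ms @ 9/2 + 616.438ms (3/4)
5. 4315.068ms @ 21/4 + 1849.315ms (9/4)
6. 6164.384ms @ 15/2 + 1232.877ms (3/2)
7. 7397.26ms @ 9 + 616.438ms (3/4)
8. 8013.699ms @ 39/4 + 616.438ms (3/4)
9. 8630.137ms @ 21/2 + 410.959ms (1/2)
10. 9041.096ms @ 11 + 821.918ms (1)

note 4 onset = 9/2b = 3698.63ms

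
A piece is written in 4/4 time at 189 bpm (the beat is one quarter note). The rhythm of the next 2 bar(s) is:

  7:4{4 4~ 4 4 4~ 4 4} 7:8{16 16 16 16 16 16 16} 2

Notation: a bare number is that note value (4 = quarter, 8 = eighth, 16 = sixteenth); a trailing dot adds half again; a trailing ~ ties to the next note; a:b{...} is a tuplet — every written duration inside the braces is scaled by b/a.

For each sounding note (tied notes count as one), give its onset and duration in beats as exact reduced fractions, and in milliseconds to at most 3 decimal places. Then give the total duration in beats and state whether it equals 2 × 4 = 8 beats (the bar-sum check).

1) 0.0ms=0b +181.406ms=4/7b
2) 181.406ms=4/7b +362.812ms=8/7b
3) 544.218ms=12/7b +181.406ms=4/7b
4) 725.624ms=16/7b +362.812ms=8/7b
5) 1088.435ms=24/7b +181.406ms=4/7b
6) 1269.841ms=4b +90.703ms=2/7b
7) 1360.544ms=30/7b +90.703ms=2/7b
8) 1451.247ms=32/7b +90.703ms=2/7b
9) 1541.95ms=34/7b +90.703ms=2/7b
10) 1632.653ms=36/7b +90.703ms=2/7b
11) 1723.356ms=38/7b +90.703ms=2/7b
12) 1814.059ms=40/7b +90.703ms=2/7b
13) 1904.762ms=6b +634.921ms=2b
Σ=8b of 8 (189bpm 4/4) — PASS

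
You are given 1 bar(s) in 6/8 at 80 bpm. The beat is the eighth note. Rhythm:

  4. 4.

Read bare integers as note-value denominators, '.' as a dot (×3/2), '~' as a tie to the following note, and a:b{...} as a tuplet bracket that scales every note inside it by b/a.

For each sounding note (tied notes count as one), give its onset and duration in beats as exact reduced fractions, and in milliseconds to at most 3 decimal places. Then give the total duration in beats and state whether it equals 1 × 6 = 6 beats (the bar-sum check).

1) 0.0ms=0b +2250.0ms=3b
2) 2250.0ms=3b +2250.0ms=3b
Σ=6b of 6 (80bpm 6/8) — PASS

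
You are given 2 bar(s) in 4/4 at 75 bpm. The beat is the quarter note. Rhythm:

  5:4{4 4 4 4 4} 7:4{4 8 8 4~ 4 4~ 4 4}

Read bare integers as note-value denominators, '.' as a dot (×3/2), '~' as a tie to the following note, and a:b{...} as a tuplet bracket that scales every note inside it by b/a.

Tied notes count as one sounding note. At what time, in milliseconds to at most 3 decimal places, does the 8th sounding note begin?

note 8 onset = 34/7b = 3885.714ms

1. 0.0ms @ 0 + 640.0ms (4/5)
2. 640.0ms @ 4/5 + 640.0ms (4/5)
3. 1280.0ms @ 8/5 + 640.0ms (4/5)
4. 1920.0ms @ 12/5 + 640.0ms (4/5)
5. 2560.0ms @ 16/5 + 640.0ms (4/5)
6. 3200.0ms @ 4 + 457.143ms (4/7)
7. 3657.143ms @ 32/7 + 228.571ms (2/7)
8. 3885.714ms @ 34/7 + 228.571ms (2/7)
9. 4114.286ms @ 36/7 + 914.286ms (8/7)
10. 5028.571ms @ 44/7 + 914.286ms (8/7)
11. 5942.857ms @ 52/7 + 457.143ms (4/7)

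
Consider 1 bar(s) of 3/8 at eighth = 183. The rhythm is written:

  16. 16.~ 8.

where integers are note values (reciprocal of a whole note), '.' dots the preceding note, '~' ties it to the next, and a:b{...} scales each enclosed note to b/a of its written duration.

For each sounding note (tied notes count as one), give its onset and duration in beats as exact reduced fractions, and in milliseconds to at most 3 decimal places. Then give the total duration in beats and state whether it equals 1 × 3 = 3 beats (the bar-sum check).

1) 0.0ms=0b +245.902ms=3/4b
2) 245.902ms=3/4b +737.705ms=9/4b
Σ=3b of 3 (183bpm 3/8) — PASS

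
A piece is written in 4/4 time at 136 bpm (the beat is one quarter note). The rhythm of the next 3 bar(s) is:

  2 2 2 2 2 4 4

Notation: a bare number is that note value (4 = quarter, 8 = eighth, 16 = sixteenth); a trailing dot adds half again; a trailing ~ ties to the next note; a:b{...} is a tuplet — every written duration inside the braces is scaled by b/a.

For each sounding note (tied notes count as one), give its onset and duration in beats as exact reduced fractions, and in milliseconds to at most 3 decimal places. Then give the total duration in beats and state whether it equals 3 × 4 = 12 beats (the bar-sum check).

1) 0.0ms=0b +882.353ms=2b
2) 882.353ms=2b +882.353ms=2b
3) 1764.706ms=4b +882.353ms=2b
4) 2647.059ms=6b +882.353ms=2b
5) 3529.412ms=8b +882.353ms=2b
6) 4411.765ms=10b +441.176ms=1b
7) 4852.941ms=11b +441.176ms=1b
Σ=12b of 12 (136bpm 4/4) — PASS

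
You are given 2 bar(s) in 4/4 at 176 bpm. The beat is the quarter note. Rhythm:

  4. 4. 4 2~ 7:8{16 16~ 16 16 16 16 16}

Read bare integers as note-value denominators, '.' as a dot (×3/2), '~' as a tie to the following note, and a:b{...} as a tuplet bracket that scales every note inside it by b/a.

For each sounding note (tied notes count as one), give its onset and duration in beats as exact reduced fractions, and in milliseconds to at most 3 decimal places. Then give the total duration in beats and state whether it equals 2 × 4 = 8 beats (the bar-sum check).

1) 0.0ms=0b +511.364ms=3/2b
2) 511.364ms=3/2b +511.364ms=3/2b
3) 1022.727ms=3b +340.909ms=1b
4) 1363.636ms=4b +779.221ms=16/7b
5) 2142.857ms=44/7b +194.805ms=4/7b
6) 2337.662ms=48/7b +97.403ms=2/7b
7) 2435.065ms=50/7b +97.403ms=2/7b
8) 2532.468ms=52/7b +97.403ms=2/7b
9) 2629.87ms=54/7b +97.403ms=2/7b
Σ=8b of 8 (176bpm 4/4) — PASS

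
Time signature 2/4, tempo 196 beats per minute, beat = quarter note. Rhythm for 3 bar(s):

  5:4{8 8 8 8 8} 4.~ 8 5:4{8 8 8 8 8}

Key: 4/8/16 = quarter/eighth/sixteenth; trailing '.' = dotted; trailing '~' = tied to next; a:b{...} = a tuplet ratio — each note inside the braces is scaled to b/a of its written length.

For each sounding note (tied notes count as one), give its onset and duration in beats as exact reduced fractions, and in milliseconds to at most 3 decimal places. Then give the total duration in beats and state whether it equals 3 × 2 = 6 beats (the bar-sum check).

1) 0.0ms=0b +122.449ms=2/5b
2) 122.449ms=2/5b +122.449ms=2/5b
3) 244.898ms=4/5b +122.449ms=2/5b
4) 367.347ms=6/5b +122.449ms=2/5b
5) 489.796ms=8/5b +122.449ms=2/5b
6) 612.245ms=2b +612.245ms=2b
7) 1224.49ms=4b +122.449ms=2/5b
8) 1346.939ms=22/5b +122.449ms=2/5b
9) 1469.388ms=24/5b +122.449ms=2/5b
10) 1591.837ms=26/5b +122.449ms=2/5b
11) 1714.286ms=28/5b +122.449ms=2/5b
Σ=6b of 6 (196bpm 2/4) — PASS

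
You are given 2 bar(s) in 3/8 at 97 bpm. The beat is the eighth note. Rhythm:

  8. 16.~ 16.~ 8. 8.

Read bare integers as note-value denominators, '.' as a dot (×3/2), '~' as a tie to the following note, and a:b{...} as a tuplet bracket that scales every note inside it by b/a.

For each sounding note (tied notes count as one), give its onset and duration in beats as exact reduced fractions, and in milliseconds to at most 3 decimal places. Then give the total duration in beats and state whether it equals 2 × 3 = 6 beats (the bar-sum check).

1) 0.0ms=0b +927.835ms=3/2b
2) 927.835ms=3/2b +1855.67ms=3b
3) 2783.505ms=9/2b +927.835ms=3/2b
Σ=6b of 6 (97bpm 3/8) — PASS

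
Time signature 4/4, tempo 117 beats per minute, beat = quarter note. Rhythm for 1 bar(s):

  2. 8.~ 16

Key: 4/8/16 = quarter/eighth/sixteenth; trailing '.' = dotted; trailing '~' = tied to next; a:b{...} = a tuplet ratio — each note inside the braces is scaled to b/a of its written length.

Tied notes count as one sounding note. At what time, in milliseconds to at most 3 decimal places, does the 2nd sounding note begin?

note 2 onset = 3b = 1538.462ms

1. 0.0ms @ 0 + 1538.462ms (3)
2. 1538.462ms @ 3 + 512.821ms (1)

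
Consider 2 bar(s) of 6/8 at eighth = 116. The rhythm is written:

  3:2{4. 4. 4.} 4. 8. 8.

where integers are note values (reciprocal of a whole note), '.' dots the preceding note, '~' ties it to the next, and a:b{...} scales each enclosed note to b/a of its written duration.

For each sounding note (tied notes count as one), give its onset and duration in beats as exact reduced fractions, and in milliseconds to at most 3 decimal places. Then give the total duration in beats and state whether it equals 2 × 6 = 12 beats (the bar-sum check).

1) 0.0ms=0b +1034.483ms=2b
2) 1034.483ms=2b +1034.483ms=2b
3) 2068.966ms=4b +1034.483ms=2b
4) 3103.448ms=6b +1551.724ms=3b
5) 4655.172ms=9b +775.862ms=3/2b
6) 5431.034ms=21/2b +775.862ms=3/2b
Σ=12b of 12 (116bpm 6/8) — PASS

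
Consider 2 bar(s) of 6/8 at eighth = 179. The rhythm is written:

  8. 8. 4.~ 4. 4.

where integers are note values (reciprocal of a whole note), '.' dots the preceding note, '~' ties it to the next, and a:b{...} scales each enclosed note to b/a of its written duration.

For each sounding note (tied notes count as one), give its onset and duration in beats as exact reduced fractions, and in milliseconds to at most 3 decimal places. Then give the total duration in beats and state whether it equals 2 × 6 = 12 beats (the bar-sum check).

1) 0.0ms=0b +502.793ms=3/2b
2) 502.793ms=3/2b +502.793ms=3/2b
3) 1005.587ms=3b +2011.173ms=6b
4) 3016.76ms=9b +1005.587ms=3b
Σ=12b of 12 (179bpm 6/8) — PASS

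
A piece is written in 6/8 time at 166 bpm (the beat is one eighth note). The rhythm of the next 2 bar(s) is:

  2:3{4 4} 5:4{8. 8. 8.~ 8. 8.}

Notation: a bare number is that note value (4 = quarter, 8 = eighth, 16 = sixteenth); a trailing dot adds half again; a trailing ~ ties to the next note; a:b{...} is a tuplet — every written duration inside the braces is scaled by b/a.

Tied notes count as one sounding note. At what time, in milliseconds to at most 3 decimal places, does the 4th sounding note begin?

1. 0.0ms @ 0 + 1084.337ms (3)
2. 1084.337ms @ 3 + 1084.337ms (3)
3. 2168.675ms @ 6 + 433.735ms (6/5)
4. 2602.41ms @ 36/5 + 433.735ms (6/5)
5. 3036.145ms @ 42/5 + 867.47ms (12/5)
6. 3903.614ms @ 54/5 + 433.735ms (6/5)

note 4 onset = 36/5b = 2602.41ms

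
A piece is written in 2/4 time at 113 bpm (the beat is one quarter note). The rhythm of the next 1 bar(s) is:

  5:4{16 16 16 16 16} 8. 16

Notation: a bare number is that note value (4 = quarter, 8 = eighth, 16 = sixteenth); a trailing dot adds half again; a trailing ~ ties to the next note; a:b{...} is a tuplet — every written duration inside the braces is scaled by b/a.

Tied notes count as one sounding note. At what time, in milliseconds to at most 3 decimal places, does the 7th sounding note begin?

1. 0.0ms @ 0 + 106.195ms (1/5)
2. 106.195ms @ 1/5 + 106.195ms (1/5)
3. 212.389ms @ 2/5 + 106.195ms (1/5)
4. 318.584ms @ 3/5 + 106.195ms (1/5)
5. 424.779ms @ 4/5 + 106.195ms (1/5)
6. 530.973ms @ 1 + 398.23ms (3/4)
7. 929.204ms @ 7/4 + 132.743ms (1/4)

note 7 onset = 7/4b = 929.204ms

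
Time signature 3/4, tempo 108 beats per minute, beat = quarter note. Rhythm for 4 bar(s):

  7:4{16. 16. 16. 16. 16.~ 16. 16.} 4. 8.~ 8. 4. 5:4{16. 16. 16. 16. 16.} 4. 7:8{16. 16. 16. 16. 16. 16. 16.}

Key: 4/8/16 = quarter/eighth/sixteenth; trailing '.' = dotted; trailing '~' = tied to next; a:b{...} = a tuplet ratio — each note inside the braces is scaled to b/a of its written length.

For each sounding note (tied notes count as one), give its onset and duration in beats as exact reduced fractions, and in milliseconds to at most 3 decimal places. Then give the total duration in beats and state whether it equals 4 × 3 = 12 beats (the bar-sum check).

1) 0.0ms=0b +119.048ms=3/14b
2) 119.048ms=3/14b +119.048ms=3/14b
3) 238.095ms=3/7b +119.048ms=3/14b
4) 357.143ms=9/14b +119.048ms=3/14b
5) 476.19ms=6/7b +238.095ms=3/7b
6) 714.286ms=9/7b +119.048ms=3/14b
7) 833.333ms=3/2b +833.333ms=3/2b
8) 1666.667ms=3b +833.333ms=3/2b
9) 2500.0ms=9/2b +833.333ms=3/2b
10) 3333.333ms=6b +166.667ms=3/10b
11) 3500.0ms=63/10b +166.667ms=3/10b
12) 3666.667ms=33/5b +166.667ms=3/10b
13) 3833.333ms=69/10b +166.667ms=3/10b
14) 4000.0ms=36/5b +166.667ms=3/10b
15) 4166.667ms=15/2b +833.333ms=3/2b
16) 5000.0ms=9b +238.095ms=3/7b
17) 5238.095ms=66/7b +238.095ms=3/7b
18) 5476.19ms=69/7b +238.095ms=3/7b
19) 5714.286ms=72/7b +238.095ms=3/7b
20) 5952.381ms=75/7b +238.095ms=3/7b
21) 6190.476ms=78/7b +238.095ms=3/7b
22) 6428.571ms=81/7b +238.095ms=3/7b
Σ=12b of 12 (108bpm 3/4) — PASS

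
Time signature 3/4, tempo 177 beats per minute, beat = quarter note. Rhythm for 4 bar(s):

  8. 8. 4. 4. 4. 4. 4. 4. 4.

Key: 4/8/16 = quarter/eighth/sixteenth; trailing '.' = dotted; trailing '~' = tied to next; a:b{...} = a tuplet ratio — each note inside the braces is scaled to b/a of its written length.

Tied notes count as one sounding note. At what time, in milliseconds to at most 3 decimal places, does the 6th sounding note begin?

note 6 onset = 6b = 2033.898ms

1. 0.0ms @ 0 + 254.237ms (3/4)
2. 254.237ms @ 3/4 + 254.237ms (3/4)
3. 508.475ms @ 3/2 + 508.475ms (3/2)
4. 1016.949ms @ 3 + 508.475ms (3/2)
5. 1525.424ms @ 9/2 + 508.475ms (3/2)
6. 2033.898ms @ 6 + 508.475ms (3/2)
7. 2542.373ms @ 15/2 + 508.475ms (3/2)
8. 3050.847ms @ 9 + 508.475ms (3/2)
9. 3559.322ms @ 21/2 + 508.475ms (3/2)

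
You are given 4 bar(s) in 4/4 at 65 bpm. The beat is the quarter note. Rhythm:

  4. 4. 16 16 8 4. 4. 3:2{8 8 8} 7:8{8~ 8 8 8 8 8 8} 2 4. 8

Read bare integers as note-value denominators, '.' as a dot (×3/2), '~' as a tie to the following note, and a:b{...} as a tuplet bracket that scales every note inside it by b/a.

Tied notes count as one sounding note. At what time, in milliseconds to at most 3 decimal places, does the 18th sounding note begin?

1. 0.0ms @ 0 + 1384.615ms (3/2)
2. 1384.615ms @ 3/2 + 1384.615ms (3/2)
3. 2769.231ms @ 3 + 230.769ms (1/4)
4. 3000.0ms @ 13/4 + 230.769ms (1/4)
5. 3230.769ms @ 7/2 + 461.538ms (1/2)
6. 3692.308ms @ 4 + 1384.615ms (3/2)
7. 5076.923ms @ 11/2 + 1384.615ms (3/2)
8. 6461.538ms @ 7 + 307.692ms (1/3)
9. 6769.231ms @ 22/3 + 307.692ms (1/3)
10. 7076.923ms @ 23/3 + 307.692ms (1/3)
11. 7384.615ms @ 8 + 1054.945ms (8/7)
12. 8439.56ms @ 64/7 + 527.473ms (4/7)
13. 8967.033ms @ 68/7 + 527.473ms (4/7)
14. 9494.505ms @ 72/7 + 527.473ms (4/7)
15. 10021.978ms @ 76/7 + 527.473ms (4/7)
16. 10549.451ms @ 80/7 + 527.473ms (4/7)
17. 11076.923ms @ 12 + 1846.154ms (2)
18. 12923.077ms @ 14 + 1384.615ms (3/2)
19. 14307.692ms @ 31/2 + 461.538ms (1/2)

note 18 onset = 14b = 12923.077ms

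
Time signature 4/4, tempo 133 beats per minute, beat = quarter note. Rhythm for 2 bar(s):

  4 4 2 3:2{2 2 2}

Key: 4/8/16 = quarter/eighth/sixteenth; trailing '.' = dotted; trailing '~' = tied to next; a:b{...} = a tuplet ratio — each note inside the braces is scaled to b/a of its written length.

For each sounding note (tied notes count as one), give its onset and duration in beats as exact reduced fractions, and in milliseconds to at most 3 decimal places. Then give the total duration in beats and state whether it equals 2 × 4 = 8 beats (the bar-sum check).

1) 0.0ms=0b +451.128ms=1b
2) 451.128ms=1b +451.128ms=1b
3) 902.256ms=2b +902.256ms=2b
4) 1804.511ms=4b +601.504ms=4/3b
5) 2406.015ms=16/3b +601.504ms=4/3b
6) 3007.519ms=20/3b +601.504ms=4/3b
Σ=8b of 8 (133bpm 4/4) — PASS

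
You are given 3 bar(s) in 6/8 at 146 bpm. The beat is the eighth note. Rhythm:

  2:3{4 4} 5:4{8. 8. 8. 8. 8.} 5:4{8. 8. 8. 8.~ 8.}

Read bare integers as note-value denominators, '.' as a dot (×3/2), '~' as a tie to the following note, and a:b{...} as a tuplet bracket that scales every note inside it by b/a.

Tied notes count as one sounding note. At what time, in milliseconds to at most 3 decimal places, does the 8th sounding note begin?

note 8 onset = 12b = 4931.507ms

1. 0.0ms @ 0 + 1232.877ms (3)
2. 1232.877ms @ 3 + 1232.877ms (3)
3. 2465.753ms @ 6 + 493.151ms (6/5)
4. 2958.904ms @ 36/5 + 493.151ms (6/5)
5. 3452.055ms @ 42/5 + 493.151ms (6/5)
6. 3945.205ms @ 48/5 + 493.151ms (6/5)
7. 4438.356ms @ 54/5 + 493.151ms (6/5)
8. 4931.507ms @ 12 + 493.151ms (6/5)
9. 5424.658ms @ 66/5 + 493.151ms (6/5)
10. 5917.808ms @ 72/5 + 493.151ms (6/5)
11. 6410.959ms @ 78/5 + 986.301ms (12/5)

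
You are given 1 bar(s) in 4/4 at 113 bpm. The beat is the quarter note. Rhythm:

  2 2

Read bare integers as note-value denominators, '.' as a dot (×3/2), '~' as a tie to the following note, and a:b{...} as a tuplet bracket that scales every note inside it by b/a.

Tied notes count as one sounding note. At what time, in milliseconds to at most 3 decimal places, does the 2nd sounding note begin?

note 2 onset = 2b = 1061.947ms

1. 0.0ms @ 0 + 1061.947ms (2)
2. 1061.947ms @ 2 + 1061.947ms (2)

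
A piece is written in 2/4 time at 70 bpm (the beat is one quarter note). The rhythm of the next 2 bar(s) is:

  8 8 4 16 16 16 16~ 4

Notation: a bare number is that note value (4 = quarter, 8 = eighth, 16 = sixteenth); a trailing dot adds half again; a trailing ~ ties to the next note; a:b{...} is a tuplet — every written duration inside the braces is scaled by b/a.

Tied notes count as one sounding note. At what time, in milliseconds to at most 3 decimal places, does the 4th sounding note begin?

1. 0.0ms @ 0 + 428.571ms (1/2)
2. 428.571ms @ 1/2 + 428.571ms (1/2)
3. 857.143ms @ 1 + 857.143ms (1)
4. 1714.286ms @ 2 + 214.286ms (1/4)
5. 1928.571ms @ 9/4 + 214.286ms (1/4)
6. 2142.857ms @ 5/2 + 214.286ms (1/4)
7. 2357.143ms @ 11/4 + 1071.429ms (5/4)

note 4 onset = 2b = 1714.286ms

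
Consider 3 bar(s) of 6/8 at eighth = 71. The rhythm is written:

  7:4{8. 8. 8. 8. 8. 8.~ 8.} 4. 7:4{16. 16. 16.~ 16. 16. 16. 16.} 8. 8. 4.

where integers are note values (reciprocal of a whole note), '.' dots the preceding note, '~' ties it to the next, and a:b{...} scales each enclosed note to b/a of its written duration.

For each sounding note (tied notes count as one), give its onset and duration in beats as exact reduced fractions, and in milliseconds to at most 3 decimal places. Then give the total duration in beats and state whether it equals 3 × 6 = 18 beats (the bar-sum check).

1) 0.0ms=0b +724.346ms=6/7b
2) 724.346ms=6/7b +724.346ms=6/7b
3) 1448.692ms=12/7b +724.346ms=6/7b
4) 2173.038ms=18/7b +724.346ms=6/7b
5) 2897.384ms=24/7b +724.346ms=6/7b
6) 3621.73ms=30/7b +1448.692ms=12/7b
7) 5070.423ms=6b +2535.211ms=3b
8) 7605.634ms=9b +362.173ms=3/7b
9) 7967.807ms=66/7b +362.173ms=3/7b
10) 8329.98ms=69/7b +724.346ms=6/7b
11) 9054.326ms=75/7b +362.173ms=3/7b
12) 9416.499ms=78/7b +362.173ms=3/7b
13) 9778.672ms=81/7b +362.173ms=3/7b
14) 10140.845ms=12b +1267.606ms=3/2b
15) 11408.451ms=27/2b +1267.606ms=3/2b
16) 12676.056ms=15b +2535.211ms=3b
Σ=18b of 18 (71bpm 6/8) — PASS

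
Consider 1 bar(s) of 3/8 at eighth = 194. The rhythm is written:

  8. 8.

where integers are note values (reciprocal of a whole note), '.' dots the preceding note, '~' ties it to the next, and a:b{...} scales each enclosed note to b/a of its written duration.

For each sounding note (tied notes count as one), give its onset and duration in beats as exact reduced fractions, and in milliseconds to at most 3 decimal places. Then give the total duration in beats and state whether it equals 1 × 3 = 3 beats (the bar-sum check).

1) 0.0ms=0b +463.918ms=3/2b
2) 463.918ms=3/2b +463.918ms=3/2b
Σ=3b of 3 (194bpm 3/8) — PASS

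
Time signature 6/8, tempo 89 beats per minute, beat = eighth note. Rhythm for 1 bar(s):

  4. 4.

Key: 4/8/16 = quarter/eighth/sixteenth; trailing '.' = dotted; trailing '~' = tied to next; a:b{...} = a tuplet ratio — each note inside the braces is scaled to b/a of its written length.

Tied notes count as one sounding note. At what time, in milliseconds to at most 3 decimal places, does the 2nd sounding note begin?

1. 0.0ms @ 0 + 2022.472ms (3)
2. 2022.472ms @ 3 + 2022.472ms (3)

note 2 onset = 3b = 2022.472ms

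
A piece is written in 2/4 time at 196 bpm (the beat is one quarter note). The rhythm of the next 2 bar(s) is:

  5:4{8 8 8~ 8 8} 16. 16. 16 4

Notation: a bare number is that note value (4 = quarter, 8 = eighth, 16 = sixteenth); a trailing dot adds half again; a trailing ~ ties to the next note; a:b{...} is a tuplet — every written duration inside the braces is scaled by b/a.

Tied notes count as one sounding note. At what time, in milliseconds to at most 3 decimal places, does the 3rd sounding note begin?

1. 0.0ms @ 0 + 122.449ms (2/5)
2. 122.449ms @ 2/5 + 122.449ms (2/5)
3. 244.898ms @ 4/5 + 244.898ms (4/5)
4. 489.796ms @ 8/5 + 122.449ms (2/5)
5. 612.245ms @ 2 + 114.796ms (3/8)
6. 727.041ms @ 19/8 + 114.796ms (3/8)
7. 841.837ms @ 11/4 + 76.531ms (1/4)
8. 918.367ms @ 3 + 306.122ms (1)

note 3 onset = 4/5b = 244.898ms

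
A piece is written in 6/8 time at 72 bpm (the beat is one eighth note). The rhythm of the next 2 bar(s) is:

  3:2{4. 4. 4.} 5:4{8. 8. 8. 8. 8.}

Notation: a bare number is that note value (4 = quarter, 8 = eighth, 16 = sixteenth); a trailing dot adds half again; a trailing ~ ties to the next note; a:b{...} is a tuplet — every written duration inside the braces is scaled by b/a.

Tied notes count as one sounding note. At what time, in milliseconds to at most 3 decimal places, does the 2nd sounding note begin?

note 2 onset = 2b = 1666.667ms

1. 0.0ms @ 0 + 1666.667ms (2)
2. 1666.667ms @ 2 + 1666.667ms (2)
3. 3333.333ms @ 4 + 1666.667ms (2)
4. 5000.0ms @ 6 + 1000.0ms (6/5)
5. 6000.0ms @ 36/5 + 1000.0ms (6/5)
6. 7000.0ms @ 42/5 + 1000.0ms (6/5)
7. 8000.0ms @ 48/5 + 1000.0ms (6/5)
8. 9000.0ms @ 54/5 + 1000.0ms (6/5)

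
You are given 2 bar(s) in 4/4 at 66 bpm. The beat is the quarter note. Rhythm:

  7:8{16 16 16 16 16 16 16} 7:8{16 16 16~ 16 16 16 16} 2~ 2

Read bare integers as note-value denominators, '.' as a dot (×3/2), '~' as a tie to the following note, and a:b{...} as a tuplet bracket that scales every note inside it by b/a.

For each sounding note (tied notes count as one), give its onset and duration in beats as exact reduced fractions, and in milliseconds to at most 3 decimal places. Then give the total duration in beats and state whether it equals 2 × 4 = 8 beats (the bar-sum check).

1) 0.0ms=0b +259.74ms=2/7b
2) 259.74ms=2/7b +259.74ms=2/7b
3) 519.481ms=4/7b +259.74ms=2/7b
4) 779.221ms=6/7b +259.74ms=2/7b
5) 1038.961ms=8/7b +259.74ms=2/7b
6) 1298.701ms=10/7b +259.74ms=2/7b
7) 1558.442ms=12/7b +259.74ms=2/7b
8) 1818.182ms=2b +259.74ms=2/7b
9) 2077.922ms=16/7b +259.74ms=2/7b
10) 2337.662ms=18/7b +519.481ms=4/7b
11) 2857.143ms=22/7b +259.74ms=2/7b
12) 3116.883ms=24/7b +259.74ms=2/7b
13) 3376.623ms=26/7b +259.74ms=2/7b
14) 3636.364ms=4b +3636.364ms=4b
Σ=8b of 8 (66bpm 4/4) — PASS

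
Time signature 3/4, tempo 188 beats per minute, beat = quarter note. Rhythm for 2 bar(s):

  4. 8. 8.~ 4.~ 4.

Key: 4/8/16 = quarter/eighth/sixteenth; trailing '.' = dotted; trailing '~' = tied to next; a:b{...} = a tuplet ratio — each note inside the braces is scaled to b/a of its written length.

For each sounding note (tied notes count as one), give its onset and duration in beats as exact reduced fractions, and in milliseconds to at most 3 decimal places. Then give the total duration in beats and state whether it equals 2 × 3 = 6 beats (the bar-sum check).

1) 0.0ms=0b +478.723ms=3/2b
2) 478.723ms=3/2b +239.362ms=3/4b
3) 718.085ms=9/4b +1196.809ms=15/4b
Σ=6b of 6 (188bpm 3/4) — PASS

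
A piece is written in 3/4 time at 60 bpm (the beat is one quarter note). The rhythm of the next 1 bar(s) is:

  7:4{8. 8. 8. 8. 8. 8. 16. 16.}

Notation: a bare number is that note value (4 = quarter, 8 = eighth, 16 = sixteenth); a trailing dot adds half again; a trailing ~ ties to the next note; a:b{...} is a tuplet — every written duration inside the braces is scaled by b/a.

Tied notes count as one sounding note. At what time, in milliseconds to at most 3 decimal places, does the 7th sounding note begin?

note 7 onset = 18/7b = 2571.429ms

1. 0.0ms @ 0 + 428.571ms (3/7)
2. 428.571ms @ 3/7 + 428.571ms (3/7)
3. 857.143ms @ 6/7 + 428.571ms (3/7)
4. 1285.714ms @ 9/7 + 428.571ms (3/7)
5. 1714.286ms @ 12/7 + 428.571ms (3/7)
6. 2142.857ms @ 15/7 + 428.571ms (3/7)
7. 2571.429ms @ 18/7 + 214.286ms (3/14)
8. 2785.714ms @ 39/14 + 214.286ms (3/14)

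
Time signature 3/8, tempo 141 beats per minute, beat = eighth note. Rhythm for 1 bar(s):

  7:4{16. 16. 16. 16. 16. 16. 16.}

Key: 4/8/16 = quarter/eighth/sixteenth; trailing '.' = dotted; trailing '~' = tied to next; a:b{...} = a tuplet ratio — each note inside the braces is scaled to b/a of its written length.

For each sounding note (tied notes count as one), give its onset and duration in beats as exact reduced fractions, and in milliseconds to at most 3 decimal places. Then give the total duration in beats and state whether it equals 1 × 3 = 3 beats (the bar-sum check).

1) 0.0ms=0b +182.371ms=3/7b
2) 182.371ms=3/7b +182.371ms=3/7b
3) 364.742ms=6/7b +182.371ms=3/7b
4) 547.112ms=9/7b +182.371ms=3/7b
5) 729.483ms=12/7b +182.371ms=3/7b
6) 911.854ms=15/7b +182.371ms=3/7b
7) 1094.225ms=18/7b +182.371ms=3/7b
Σ=3b of 3 (141bpm 3/8) — PASS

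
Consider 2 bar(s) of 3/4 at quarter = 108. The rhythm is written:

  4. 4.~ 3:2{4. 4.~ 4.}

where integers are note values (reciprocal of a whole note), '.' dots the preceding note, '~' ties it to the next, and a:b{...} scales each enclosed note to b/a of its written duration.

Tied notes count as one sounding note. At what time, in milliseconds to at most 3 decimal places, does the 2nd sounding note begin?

1. 0.0ms @ 0 + 833.333ms (3/2)
2. 833.333ms @ 3/2 + 1388.889ms (5/2)
3. 2222.222ms @ 4 + 1111.111ms (2)

note 2 onset = 3/2b = 833.333ms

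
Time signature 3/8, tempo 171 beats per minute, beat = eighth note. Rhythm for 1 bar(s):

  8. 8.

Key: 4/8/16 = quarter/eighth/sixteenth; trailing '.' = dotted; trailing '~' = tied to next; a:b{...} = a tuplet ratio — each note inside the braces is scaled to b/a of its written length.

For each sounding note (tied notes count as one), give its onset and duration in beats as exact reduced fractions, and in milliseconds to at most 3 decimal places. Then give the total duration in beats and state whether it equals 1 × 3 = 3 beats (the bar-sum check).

1) 0.0ms=0b +526.316ms=3/2b
2) 526.316ms=3/2b +526.316ms=3/2b
Σ=3b of 3 (171bpm 3/8) — PASS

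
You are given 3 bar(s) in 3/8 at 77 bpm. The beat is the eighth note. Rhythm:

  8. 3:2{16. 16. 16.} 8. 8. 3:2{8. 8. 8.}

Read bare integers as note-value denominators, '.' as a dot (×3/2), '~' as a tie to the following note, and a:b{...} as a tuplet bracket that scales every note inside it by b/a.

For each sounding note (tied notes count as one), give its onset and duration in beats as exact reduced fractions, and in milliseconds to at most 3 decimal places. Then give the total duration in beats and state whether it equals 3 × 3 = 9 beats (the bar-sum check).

1) 0.0ms=0b +1168.831ms=3/2b
2) 1168.831ms=3/2b +389.61ms=1/2b
3) 1558.442ms=2b +389.61ms=1/2b
4) 1948.052ms=5/2b +389.61ms=1/2b
5) 2337.662ms=3b +1168.831ms=3/2b
6) 3506.494ms=9/2b +1168.831ms=3/2b
7) 4675.325ms=6b +779.221ms=1b
8) 5454.545ms=7b +779.221ms=1b
9) 6233.766ms=8b +779.221ms=1b
Σ=9b of 9 (77bpm 3/8) — PASS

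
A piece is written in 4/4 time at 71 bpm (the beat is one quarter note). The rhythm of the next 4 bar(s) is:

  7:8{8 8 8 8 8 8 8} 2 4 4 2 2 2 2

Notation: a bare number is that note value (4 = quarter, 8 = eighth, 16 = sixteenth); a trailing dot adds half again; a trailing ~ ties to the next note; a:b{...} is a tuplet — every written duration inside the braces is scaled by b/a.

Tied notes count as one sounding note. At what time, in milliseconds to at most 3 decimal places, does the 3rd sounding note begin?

note 3 onset = 8/7b = 965.795ms

1. 0.0ms @ 0 + 482.897ms (4/7)
2. 482.897ms @ 4/7 + 482.897ms (4/7)
3. 965.795ms @ 8/7 + 482.897ms (4/7)
4. 1448.692ms @ 12/7 + 482.897ms (4/7)
5. 1931.59ms @ 16/7 + 482.897ms (4/7)
6. 2414.487ms @ 20/7 + 482.897ms (4/7)
7. 2897.384ms @ 24/7 + 482.897ms (4/7)
8. 3380.282ms @ 4 + 1690.141ms (2)
9. 5070.423ms @ 6 + 845.07ms (1)
10. 5915.493ms @ 7 + 845.07ms (1)
11. 6760.563ms @ 8 + 1690.141ms (2)
12. 8450.704ms @ 10 + 1690.141ms (2)
13. 10140.845ms @ 12 + 1690.141ms (2)
14. 11830.986ms @ 14 + 1690.141ms (2)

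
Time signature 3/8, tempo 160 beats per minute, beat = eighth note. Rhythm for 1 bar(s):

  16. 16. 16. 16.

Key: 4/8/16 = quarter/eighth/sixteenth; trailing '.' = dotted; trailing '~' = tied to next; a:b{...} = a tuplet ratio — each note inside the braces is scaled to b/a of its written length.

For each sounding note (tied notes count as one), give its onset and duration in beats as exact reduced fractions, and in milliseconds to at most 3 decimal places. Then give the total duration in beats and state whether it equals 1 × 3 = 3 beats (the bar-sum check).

1) 0.0ms=0b +281.25ms=3/4b
2) 281.25ms=3/4b +281.25ms=3/4b
3) 562.5ms=3/2b +281.25ms=3/4b
4) 843.75ms=9/4b +281.25ms=3/4b
Σ=3b of 3 (160bpm 3/8) — PASS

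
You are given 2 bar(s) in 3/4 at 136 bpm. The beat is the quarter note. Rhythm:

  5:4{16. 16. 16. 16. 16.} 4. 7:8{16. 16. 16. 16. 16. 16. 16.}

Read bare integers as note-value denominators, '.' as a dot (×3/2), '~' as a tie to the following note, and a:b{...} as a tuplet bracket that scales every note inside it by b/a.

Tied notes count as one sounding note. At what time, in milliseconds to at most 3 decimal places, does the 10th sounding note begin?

1. 0.0ms @ 0 + 132.353ms (3/10)
2. 132.353ms @ 3/10 + 132.353ms (3/10)
3. 264.706ms @ 3/5 + 132.353ms (3/10)
4. 397.059ms @ 9/10 + 132.353ms (3/10)
5. 529.412ms @ 6/5 + 132.353ms (3/10)
6. 661.765ms @ 3/2 + 661.765ms (3/2)
7. 1323.529ms @ 3 + 189.076ms (3/7)
8. 1512.605ms @ 24/7 + 189.076ms (3/7)
9. 1701.681ms @ 27/7 + 189.076ms (3/7)
10. 1890.756ms @ 30/7 + 189.076ms (3/7)
11. 2079.832ms @ 33/7 + 189.076ms (3/7)
12. 2268.908ms @ 36/7 + 189.076ms (3/7)
13. 2457.983ms @ 39/7 + 189.076ms (3/7)

note 10 onset = 30/7b = 1890.756ms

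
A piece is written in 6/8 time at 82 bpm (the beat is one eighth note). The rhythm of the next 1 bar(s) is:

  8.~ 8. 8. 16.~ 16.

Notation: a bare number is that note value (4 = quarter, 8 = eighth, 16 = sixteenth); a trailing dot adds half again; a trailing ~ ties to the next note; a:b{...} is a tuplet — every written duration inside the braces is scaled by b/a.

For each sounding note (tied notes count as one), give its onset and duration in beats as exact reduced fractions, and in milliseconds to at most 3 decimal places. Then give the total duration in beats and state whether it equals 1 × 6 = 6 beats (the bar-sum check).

1) 0.0ms=0b +2195.122ms=3b
2) 2195.122ms=3b +1097.561ms=3/2b
3) 3292.683ms=9/2b +1097.561ms=3/2b
Σ=6b of 6 (82bpm 6/8) — PASS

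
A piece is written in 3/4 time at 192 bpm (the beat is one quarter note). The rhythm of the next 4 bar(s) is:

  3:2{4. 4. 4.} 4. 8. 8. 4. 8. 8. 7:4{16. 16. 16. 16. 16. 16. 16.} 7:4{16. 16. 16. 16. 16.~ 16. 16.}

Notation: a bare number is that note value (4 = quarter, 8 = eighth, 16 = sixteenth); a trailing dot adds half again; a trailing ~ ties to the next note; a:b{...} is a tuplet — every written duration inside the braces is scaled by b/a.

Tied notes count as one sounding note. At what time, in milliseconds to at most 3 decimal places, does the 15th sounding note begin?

1. 0.0ms @ 0 + 312.5ms (1)
2. 312.5ms @ 1 + 312.5ms (1)
3. 625.0ms @ 2 + 312.5ms (1)
4. 937.5ms @ 3 + 468.75ms (3/2)
5. 1406.25ms @ 9/2 + 234.375ms (3/4)
6. 1640.625ms @ 21/4 + 234.375ms (3/4)
7. 1875.0ms @ 6 + 468.75ms (3/2)
8. 2343.75ms @ 15/2 + 234.375ms (3/4)
9. 2578.125ms @ 33/4 + 234.375ms (3/4)
10. 2812.5ms @ 9 + 66.964ms (3/14)
11. 2879.464ms @ 129/14 + 66.964ms (3/14)
12. 2946.429ms @ 66/7 + 66.964ms (3/14)
13. 3013.393ms @ 135/14 + 66.964ms (3/14)
14. 3080.357ms @ 69/7 + 66.964ms (3/14)
15. 3147.321ms @ 141/14 + 66.964ms (3/14)
16. 3214.286ms @ 72/7 + 66.964ms (3/14)
17. 3281.25ms @ 21/2 + 66.964ms (3/14)
18. 3348.214ms @ 75/7 + 66.964ms (3/14)
19. 3415.179ms @ 153/14 + 66.964ms (3/14)
20. 3482.143ms @ 78/7 + 66.964ms (3/14)
21. 3549.107ms @ 159/14 + 133.929ms (3/7)
22. 3683.036ms @ 165/14 + 66.964ms (3/14)

note 15 onset = 141/14b = 3147.321ms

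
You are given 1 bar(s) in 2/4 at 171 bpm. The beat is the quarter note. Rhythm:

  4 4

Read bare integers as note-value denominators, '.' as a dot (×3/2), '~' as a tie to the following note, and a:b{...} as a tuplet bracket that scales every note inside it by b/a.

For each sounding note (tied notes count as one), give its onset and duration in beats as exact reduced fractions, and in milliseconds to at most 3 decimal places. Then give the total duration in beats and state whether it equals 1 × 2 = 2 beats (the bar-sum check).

1) 0.0ms=0b +350.877ms=1b
2) 350.877ms=1b +350.877ms=1b
Σ=2b of 2 (171bpm 2/4) — PASS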